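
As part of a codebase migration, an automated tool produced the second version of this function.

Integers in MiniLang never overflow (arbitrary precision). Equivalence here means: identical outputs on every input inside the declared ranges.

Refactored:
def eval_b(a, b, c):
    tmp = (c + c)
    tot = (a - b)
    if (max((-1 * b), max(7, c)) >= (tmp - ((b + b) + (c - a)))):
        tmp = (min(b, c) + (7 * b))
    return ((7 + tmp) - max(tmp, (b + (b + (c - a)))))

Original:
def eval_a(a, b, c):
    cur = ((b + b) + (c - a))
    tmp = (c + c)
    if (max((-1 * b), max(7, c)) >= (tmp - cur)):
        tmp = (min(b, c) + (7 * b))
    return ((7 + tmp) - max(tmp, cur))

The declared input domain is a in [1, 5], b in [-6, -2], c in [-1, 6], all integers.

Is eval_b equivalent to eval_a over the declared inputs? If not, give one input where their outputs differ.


Side by side, the visible changes include: arithmetic usage differs, local variable names differ.
Spot check at a=4, b=-6, c=5 — eval_a: cur = -11; tmp = 10; (max((-1 * b), max(7, c)) >= (tmp - cur)) -> false; return 7. eval_b: tmp = 10; tot = 10; (max((-1 * b), max(7, c)) >= (tmp - ((b + b) + (c - a)))) -> false; return 7. Both give 7.
Checked all 200 inputs in the declared domain: the outputs agree on every one.
verdict: equivalent


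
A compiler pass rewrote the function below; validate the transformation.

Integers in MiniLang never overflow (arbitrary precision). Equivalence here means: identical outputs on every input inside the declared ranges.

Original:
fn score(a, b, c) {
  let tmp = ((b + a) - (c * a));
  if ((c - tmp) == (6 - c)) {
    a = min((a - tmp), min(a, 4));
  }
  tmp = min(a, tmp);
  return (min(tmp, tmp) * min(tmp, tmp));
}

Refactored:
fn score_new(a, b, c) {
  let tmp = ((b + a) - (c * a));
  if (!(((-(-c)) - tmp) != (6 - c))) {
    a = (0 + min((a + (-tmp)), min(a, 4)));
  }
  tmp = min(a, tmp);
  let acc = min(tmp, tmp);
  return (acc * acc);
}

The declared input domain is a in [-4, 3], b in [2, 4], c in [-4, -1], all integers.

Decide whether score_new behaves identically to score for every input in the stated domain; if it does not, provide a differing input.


Behavior is preserved: although min/max/abs usage differs; boolean connective usage differs; statement counts differ; arithmetic usage differs; constant usage differs; local variable names differ; comparison usage differs, the outputs never diverge.
Tracing a=3, b=4, c=-1: score: tmp becomes 10; next ((c - tmp) == (6 - c)) evaluates to false; next tmp becomes 3; next final value 9 | score_new: tmp becomes 10; next (!(((-(-c)) - tmp) != (6 - c))) evaluates to false; next tmp becomes 3; next acc becomes 3; next final value 9 — matching result 9.
Sweeping the whole domain (96 inputs) finds no disagreement.
verdict: equivalent


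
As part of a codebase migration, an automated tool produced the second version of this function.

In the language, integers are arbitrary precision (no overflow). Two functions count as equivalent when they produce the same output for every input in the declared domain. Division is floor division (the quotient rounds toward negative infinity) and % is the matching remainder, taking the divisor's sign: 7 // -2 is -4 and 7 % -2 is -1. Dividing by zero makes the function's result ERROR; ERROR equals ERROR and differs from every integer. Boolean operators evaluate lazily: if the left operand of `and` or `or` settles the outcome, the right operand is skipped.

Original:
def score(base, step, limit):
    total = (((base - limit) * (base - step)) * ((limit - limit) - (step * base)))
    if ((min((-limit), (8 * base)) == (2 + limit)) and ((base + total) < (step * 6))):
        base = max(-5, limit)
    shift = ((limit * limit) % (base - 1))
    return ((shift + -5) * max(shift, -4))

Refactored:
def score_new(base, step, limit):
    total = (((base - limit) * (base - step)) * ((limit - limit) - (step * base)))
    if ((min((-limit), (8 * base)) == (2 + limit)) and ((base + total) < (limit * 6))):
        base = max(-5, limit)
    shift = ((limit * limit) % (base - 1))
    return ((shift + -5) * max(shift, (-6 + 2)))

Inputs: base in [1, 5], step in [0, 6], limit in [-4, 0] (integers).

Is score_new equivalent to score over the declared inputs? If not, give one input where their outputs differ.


Not equivalent: base=1, step=1, limit=-1 separates them (6 vs ERROR).
score: total := 0 | ((min((-limit), (8 * base)) == (2 + limit)) and ((base + total) < (step * 6))): true | base := -1 | shift := -1 | result 6
score_new: total := 0 | ((min((-limit), (8 * base)) == (2 + limit)) and ((base + total) < (limit * 6))): false | divide-by-zero, output ERROR
verdict: not equivalent; witness: base=1, step=1, limit=-1


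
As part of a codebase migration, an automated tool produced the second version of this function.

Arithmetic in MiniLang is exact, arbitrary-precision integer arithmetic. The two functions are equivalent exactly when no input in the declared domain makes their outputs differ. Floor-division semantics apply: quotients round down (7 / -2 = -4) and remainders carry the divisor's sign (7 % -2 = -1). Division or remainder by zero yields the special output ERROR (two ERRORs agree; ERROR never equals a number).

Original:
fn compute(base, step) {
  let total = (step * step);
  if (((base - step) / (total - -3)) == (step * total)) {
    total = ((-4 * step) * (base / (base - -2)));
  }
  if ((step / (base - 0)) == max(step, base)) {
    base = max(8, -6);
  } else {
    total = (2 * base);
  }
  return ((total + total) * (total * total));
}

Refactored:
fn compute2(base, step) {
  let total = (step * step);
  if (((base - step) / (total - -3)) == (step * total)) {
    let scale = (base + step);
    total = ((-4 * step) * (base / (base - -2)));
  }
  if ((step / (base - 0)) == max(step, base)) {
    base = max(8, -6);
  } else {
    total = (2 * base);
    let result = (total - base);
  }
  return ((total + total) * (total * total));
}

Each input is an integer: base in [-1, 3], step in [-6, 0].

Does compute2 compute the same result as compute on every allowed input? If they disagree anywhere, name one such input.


This is a faithful refactor — arithmetic usage differs, plus local variable names differ, plus statement counts differ, but the computed results match everywhere.
Tracing base=1, step=0: compute: total := 0 | (((base - step) / (total - -3)) == (step * total)): true | total := 0 | ((step / (base - 0)) == max(step, base)): false | total := 2 | result 16 | compute2: total := 0 | (((base - step) / (total - -3)) == (step * total)): true | scale := 1 | total := 0 | ((step / (base - 0)) == max(step, base)): false | total := 2 | result := 1 | result 16 — matching result 16.
An exhaustive pass over the 35 declared inputs shows identical outputs.
verdict: equivalent


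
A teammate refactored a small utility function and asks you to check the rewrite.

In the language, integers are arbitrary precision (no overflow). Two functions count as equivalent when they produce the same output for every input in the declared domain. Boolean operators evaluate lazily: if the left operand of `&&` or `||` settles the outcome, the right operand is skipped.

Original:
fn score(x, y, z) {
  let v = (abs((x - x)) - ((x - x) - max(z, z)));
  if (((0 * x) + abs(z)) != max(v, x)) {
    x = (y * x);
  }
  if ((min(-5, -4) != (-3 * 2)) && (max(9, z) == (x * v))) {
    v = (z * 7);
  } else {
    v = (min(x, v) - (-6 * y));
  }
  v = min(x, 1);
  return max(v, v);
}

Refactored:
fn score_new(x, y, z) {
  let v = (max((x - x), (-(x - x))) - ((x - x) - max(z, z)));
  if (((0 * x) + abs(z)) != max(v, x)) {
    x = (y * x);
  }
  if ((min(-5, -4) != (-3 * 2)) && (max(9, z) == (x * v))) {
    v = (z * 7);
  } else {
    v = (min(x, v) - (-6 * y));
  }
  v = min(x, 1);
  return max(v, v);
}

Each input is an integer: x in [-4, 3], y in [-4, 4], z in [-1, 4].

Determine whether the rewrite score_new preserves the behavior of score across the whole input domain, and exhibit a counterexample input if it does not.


Behavior is preserved: although min/max/abs usage differs; and arithmetic usage differs, the outputs never diverge.
Tracing x=3, y=3, z=-1: score: v := -1 | (((0 * x) + abs(z)) != max(v, x)): true | x := 9 | ((min(-5, -4) != (-3 * 2)) && (max(9, z) == (x * v))): false | v := 17 | v := 1 | result 1 | score_new: v := -1 | (((0 * x) + abs(z)) != max(v, x)): true | x := 9 | ((min(-5, -4) != (-3 * 2)) && (max(9, z) == (x * v))): false | v := 17 | v := 1 | result 1 — matching result 1.
Sweeping the whole domain (432 inputs) finds no disagreement.
verdict: equivalent


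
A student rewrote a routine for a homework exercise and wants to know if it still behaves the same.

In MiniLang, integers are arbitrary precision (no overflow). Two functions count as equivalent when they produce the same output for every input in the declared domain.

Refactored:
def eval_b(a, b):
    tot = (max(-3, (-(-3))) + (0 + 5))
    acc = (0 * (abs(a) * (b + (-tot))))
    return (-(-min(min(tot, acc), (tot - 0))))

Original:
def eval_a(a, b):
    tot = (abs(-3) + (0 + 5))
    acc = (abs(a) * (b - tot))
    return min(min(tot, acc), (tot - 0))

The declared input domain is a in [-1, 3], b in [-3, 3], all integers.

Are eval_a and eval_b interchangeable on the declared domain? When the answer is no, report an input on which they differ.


a=-1, b=-3 yields -11 from eval_a but 0 from eval_b.
verdict: not equivalent; witness: a=-1, b=-3


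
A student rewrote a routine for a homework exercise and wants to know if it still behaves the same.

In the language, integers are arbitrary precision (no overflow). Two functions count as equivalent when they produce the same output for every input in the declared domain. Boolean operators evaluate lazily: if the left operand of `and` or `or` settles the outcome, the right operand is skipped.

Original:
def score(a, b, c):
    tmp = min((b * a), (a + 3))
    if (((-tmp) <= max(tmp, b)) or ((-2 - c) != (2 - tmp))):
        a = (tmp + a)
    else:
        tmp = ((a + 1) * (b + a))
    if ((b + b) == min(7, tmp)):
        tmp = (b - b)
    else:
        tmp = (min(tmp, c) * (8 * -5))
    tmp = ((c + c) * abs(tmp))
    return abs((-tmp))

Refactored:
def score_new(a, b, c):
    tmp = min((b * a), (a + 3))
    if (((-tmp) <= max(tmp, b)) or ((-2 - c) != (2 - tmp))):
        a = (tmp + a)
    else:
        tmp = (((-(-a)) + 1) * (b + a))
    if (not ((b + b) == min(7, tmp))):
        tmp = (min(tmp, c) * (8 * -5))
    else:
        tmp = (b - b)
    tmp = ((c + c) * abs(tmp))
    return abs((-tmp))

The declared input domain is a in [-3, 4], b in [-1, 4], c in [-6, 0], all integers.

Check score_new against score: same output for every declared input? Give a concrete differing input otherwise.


Equivalent — the differences include boolean connective usage differs, yet no declared input distinguishes the two.
Spot check at a=4, b=3, c=-4 — score: tmp = 7; (((-tmp) <= max(tmp, b)) or ((-2 - c) != (2 - tmp))) -> true; a = 11; ((b + b) == min(7, tmp)) -> false; tmp = 160; tmp = -1280; return 1280. score_new: tmp = 7; (((-tmp) <= max(tmp, b)) or ((-2 - c) != (2 - tmp))) -> true; a = 11; (not ((b + b) == min(7, tmp))) -> true; tmp = 160; tmp = -1280; return 1280. Both give 1280.
Every one of the 336 inputs gives matching results.
verdict: equivalent


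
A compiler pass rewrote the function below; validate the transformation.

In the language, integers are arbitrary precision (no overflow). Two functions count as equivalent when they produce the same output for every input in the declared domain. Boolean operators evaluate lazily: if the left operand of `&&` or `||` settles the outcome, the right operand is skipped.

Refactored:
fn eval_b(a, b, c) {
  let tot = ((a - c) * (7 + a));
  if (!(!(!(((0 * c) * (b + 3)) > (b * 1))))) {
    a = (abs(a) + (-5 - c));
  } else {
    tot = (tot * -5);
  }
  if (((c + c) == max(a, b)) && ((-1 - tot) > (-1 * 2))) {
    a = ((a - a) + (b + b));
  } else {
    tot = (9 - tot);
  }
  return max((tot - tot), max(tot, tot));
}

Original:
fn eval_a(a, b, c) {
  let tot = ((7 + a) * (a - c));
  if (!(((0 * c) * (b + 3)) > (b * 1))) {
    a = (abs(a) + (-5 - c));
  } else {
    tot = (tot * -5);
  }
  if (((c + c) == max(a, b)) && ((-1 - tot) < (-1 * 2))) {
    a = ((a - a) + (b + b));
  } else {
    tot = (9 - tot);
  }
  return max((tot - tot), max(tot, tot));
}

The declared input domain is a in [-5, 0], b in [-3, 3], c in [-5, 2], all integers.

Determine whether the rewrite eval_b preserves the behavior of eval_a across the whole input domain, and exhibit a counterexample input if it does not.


The rewrite breaks on a=-5, b=-2, c=-1, where the results are 40 and 0.
eval_a: tot := -8 | (!(((0 * c) * (b + 3)) > (b * 1))): false | tot := 40 | (((c + c) == max(a, b)) && ((-1 - tot) < (-1 * 2))): true | a := -4 | result 40
eval_b: tot := -8 | (!(!(!(((0 * c) * (b + 3)) > (b * 1))))): false | tot := 40 | (((c + c) == max(a, b)) && ((-1 - tot) > (-1 * 2))): false | tot := -31 | result 0
verdict: not equivalent; witness: a=-5, b=-2, c=-1


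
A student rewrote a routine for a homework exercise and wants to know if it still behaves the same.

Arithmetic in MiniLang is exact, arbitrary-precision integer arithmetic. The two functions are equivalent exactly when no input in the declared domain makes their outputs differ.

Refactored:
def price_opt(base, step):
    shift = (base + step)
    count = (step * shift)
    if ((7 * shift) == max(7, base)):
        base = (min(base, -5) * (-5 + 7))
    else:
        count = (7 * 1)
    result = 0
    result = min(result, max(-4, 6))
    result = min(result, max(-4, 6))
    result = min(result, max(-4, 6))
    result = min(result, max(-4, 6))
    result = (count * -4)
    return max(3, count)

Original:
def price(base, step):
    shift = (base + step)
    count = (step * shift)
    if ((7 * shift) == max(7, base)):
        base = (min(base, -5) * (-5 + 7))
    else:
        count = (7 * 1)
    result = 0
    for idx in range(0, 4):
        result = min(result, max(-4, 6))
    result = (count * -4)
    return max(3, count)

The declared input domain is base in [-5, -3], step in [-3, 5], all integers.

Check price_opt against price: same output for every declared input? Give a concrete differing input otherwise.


Equivalent — the differences include loop structure differs; and statement counts differ; and local variable names differ; and constant usage differs; and min/max/abs usage differs, yet no declared input distinguishes the two.
As a probe, take base=-3, step=-1: price runs shift=-4, then count=4, then ((7 * shift) == max(7, base)) is false, then count=7, then result=0, then (idx=0), then result=0, then (idx=1), then result=0, then (idx=2), then result=0, then (idx=3), then result=0, then result=-28, then returns 7; price_opt runs shift=-4, then count=4, then ((7 * shift) == max(7, base)) is false, then count=7, then result=0, then result=0, then result=0, then result=0, then result=0, then result=-28, then returns 7; both end at 7.
Across all 27 domain points the two functions coincide.
verdict: equivalent


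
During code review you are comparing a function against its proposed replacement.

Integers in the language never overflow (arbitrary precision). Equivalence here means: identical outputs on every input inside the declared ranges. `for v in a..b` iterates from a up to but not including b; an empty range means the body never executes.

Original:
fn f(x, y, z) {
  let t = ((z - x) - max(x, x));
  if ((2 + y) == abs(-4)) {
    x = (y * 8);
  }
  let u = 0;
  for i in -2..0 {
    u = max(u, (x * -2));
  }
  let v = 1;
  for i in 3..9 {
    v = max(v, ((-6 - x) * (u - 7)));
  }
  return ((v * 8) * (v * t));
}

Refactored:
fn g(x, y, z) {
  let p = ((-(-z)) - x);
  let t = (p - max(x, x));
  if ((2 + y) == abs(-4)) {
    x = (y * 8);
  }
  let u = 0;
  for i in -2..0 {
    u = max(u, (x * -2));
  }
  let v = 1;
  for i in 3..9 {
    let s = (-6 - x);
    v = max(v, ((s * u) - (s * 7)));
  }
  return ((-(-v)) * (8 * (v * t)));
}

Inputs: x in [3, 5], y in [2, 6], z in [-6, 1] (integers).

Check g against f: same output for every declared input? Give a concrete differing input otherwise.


Although local variable names differ; and arithmetic usage differs; and statement counts differ, 120/120 inputs agree.
verdict: equivalent


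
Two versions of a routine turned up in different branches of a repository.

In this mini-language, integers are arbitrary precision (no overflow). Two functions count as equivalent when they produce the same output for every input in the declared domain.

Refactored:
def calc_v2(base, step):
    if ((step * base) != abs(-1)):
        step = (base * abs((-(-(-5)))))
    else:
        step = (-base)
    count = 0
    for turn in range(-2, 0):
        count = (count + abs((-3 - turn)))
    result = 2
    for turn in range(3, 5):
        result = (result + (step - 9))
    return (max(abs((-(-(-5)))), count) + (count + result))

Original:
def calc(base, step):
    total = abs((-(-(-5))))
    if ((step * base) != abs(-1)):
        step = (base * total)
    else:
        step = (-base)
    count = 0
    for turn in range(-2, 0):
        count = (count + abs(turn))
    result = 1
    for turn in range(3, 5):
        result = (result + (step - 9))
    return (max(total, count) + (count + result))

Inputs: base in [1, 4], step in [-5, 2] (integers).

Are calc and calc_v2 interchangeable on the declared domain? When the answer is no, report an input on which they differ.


Not equivalent: base=1, step=-5 separates them (1 vs 2).
calc: total becomes 5; next ((step * base) != abs(-1)) evaluates to true; next step becomes 5; next count becomes 0; next at turn=-2:; next count becomes 2; next at turn=-1:; next count becomes 3; next result becomes 1; next at turn=3:; next result becomes -3; next at turn=4:; next result becomes -7; next final value 1
calc_v2: ((step * base) != abs(-1)) evaluates to true; next step becomes 5; next count becomes 0; next at turn=-2:; next count becomes 1; next at turn=-1:; next count becomes 3; next result becomes 2; next at turn=3:; next result becomes -2; next at turn=4:; next result becomes -6; next final value 2
verdict: not equivalent; witness: base=1, step=-5


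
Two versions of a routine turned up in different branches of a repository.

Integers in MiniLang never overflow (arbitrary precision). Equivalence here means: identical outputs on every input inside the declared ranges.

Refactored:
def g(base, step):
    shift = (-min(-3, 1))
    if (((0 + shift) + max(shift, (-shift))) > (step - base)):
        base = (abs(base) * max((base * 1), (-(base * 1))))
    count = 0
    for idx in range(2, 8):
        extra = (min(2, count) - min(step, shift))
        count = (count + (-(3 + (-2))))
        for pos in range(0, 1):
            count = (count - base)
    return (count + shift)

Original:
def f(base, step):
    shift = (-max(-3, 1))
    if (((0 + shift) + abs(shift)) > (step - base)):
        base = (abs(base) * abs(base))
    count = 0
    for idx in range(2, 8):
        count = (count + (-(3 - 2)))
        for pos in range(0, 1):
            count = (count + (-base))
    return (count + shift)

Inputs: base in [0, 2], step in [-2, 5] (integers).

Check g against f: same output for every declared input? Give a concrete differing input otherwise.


These are not equivalent — on base=0, step=-2 the outputs split (-7 vs -3).
f: shift becomes -1; next (((0 + shift) + abs(shift)) > (step - base)) evaluates to true; next base becomes 0; next count becomes 0; next at idx=2:; next count becomes -1; next at pos=0:; next count becomes -1; next at idx=3:; next count becomes -2; next at pos=0:; next count becomes -2; next at idx=4:; next count becomes -3; next at pos=0:; next count becomes -3; next at idx=5:; next count becomes -4; next at pos=0:; next count becomes -4; next at idx=6:; next count becomes -5; next at pos=0:; next count becomes -5; next at idx=7:; next count becomes -6; next at pos=0:; next count becomes -6; next final value -7
g: shift becomes 3; next (((0 + shift) + max(shift, (-shift))) > (step - base)) evaluates to true; next base becomes 0; next count becomes 0; next at idx=2:; next extra becomes 2; next count becomes -1; next at pos=0:; next count becomes -1; next at idx=3:; next extra becomes 1; next count becomes -2; next at pos=0:; next count becomes -2; next at idx=4:; next extra becomes 0; next count becomes -3; next at pos=0:; next count becomes -3; next at idx=5:; next extra becomes -1; next count becomes -4; next at pos=0:; next count becomes -4; next at idx=6:; next extra becomes -2; next count becomes -5; next at pos=0:; next count becomes -5; next at idx=7:; next extra becomes -3; next count becomes -6; next at pos=0:; next count becomes -6; next final value -3
verdict: not equivalent; witness: base=0, step=-2


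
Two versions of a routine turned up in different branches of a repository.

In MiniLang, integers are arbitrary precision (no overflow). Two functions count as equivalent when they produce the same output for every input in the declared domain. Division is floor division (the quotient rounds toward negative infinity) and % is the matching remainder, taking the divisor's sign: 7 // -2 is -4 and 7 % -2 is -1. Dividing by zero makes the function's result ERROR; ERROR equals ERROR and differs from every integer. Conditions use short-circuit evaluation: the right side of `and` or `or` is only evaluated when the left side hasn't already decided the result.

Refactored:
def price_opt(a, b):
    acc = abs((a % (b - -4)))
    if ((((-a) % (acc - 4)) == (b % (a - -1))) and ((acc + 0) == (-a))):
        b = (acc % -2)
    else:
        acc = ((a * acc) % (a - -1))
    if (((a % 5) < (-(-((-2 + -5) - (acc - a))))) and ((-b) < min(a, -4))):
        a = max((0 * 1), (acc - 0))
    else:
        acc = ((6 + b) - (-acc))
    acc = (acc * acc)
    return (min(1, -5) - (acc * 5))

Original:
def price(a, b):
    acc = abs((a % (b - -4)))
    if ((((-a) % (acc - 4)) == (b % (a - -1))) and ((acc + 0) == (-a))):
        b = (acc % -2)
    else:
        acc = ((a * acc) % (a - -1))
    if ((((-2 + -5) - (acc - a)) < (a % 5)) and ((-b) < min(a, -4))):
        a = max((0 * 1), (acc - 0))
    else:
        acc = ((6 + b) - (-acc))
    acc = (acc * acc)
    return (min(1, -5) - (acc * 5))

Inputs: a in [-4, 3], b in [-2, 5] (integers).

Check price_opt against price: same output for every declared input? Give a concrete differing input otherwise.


Consider the input a=-4, b=5.
price: acc=5, then ((((-a) % (acc - 4)) == (b % (a - -1))) and ((acc + 0) == (-a))) is false, then acc=-2, then ((((-2 + -5) - (acc - a)) < (a % 5)) and ((-b) < min(a, -4))) is true, then a=0, then acc=4, then returns -25
price_opt: acc=5, then ((((-a) % (acc - 4)) == (b % (a - -1))) and ((acc + 0) == (-a))) is false, then acc=-2, then (((a % 5) < (-(-((-2 + -5) - (acc - a))))) and ((-b) < min(a, -4))) is false, then acc=9, then acc=81, then returns -410
-25 and -410 differ, so these are not the same function on this domain.
verdict: not equivalent; witness: a=-4, b=5


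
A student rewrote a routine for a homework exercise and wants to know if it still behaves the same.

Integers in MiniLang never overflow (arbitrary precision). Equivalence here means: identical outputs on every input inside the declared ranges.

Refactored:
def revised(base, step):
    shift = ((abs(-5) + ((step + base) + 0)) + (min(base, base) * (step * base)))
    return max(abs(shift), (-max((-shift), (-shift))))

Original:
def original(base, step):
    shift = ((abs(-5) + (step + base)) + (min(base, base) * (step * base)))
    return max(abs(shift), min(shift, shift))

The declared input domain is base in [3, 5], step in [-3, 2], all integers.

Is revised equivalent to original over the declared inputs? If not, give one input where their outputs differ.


Equivalent — the differences include constant usage differs, and min/max/abs usage differs, and arithmetic usage differs, yet no declared input distinguishes the two.
One worked example (base=5, step=-3) — original: shift = -68; return 68; revised: shift = -68; return 68; agreement on 68.
Across all 18 domain points the two functions coincide.
verdict: equivalent


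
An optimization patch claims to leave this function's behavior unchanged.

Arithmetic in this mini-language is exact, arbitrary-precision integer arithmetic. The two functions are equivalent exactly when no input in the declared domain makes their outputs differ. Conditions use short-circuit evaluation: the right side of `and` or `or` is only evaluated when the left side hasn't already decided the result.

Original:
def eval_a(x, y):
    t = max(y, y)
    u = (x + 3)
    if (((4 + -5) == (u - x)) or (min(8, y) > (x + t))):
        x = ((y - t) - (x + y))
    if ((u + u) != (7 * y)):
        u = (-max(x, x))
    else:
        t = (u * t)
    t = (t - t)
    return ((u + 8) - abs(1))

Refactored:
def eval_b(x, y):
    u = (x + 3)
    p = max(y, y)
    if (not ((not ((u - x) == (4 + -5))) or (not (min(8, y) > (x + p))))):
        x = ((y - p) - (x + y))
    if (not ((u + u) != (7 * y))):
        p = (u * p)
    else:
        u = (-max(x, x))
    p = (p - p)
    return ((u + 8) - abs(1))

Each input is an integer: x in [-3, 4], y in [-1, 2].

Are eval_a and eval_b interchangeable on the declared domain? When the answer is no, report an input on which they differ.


The rewrite breaks on x=-3, y=-1, where the results are 3 and 10.
eval_a: t = -1; u = 0; (((4 + -5) == (u - x)) or (min(8, y) > (x + t))) -> true; x = 4; ((u + u) != (7 * y)) -> true; u = -4; t = 0; return 3
eval_b: u = 0; p = -1; (not ((not ((u - x) == (4 + -5))) or (not (min(8, y) > (x + p))))) -> false; (not ((u + u) != (7 * y))) -> false; u = 3; p = 0; return 10
verdict: not equivalent; witness: x=-3, y=-1


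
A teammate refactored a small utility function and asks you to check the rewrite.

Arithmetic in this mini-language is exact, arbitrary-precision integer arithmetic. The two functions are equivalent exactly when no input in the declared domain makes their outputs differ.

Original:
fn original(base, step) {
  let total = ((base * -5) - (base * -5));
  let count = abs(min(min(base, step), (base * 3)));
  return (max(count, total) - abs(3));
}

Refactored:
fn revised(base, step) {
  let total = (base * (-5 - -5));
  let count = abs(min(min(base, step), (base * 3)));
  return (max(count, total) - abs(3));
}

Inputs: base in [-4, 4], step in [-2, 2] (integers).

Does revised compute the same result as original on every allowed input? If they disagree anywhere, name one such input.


Equivalent — the differences include arithmetic usage differs, yet no declared input distinguishes the two.
Spot check at base=0, step=-2 — original: total := 0 | count := 2 | result -1. revised: total := 0 | count := 2 | result -1. Both give -1.
Every one of the 45 inputs gives matching results.
verdict: equivalent


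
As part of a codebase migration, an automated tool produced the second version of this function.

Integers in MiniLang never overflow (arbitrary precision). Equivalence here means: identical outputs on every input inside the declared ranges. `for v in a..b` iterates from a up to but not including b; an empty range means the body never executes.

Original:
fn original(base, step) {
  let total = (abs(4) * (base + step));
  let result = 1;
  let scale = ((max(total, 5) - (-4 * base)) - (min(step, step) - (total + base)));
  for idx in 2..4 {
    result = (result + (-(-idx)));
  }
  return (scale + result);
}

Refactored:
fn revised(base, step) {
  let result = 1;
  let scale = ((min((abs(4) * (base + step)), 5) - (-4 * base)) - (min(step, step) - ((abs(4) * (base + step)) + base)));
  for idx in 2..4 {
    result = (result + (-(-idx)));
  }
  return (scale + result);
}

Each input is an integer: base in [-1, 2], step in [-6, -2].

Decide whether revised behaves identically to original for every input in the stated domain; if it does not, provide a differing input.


Try base=-1, step=-6.
original: total becomes -28; next result becomes 1; next scale becomes -22; next at idx=2:; next result becomes 3; next at idx=3:; next result becomes 6; next final value -16
revised: result becomes 1; next scale becomes -55; next at idx=2:; next result becomes 3; next at idx=3:; next result becomes 6; next final value -49
-16 != -49, so the rewrite changes behavior.
verdict: not equivalent; witness: base=-1, step=-6


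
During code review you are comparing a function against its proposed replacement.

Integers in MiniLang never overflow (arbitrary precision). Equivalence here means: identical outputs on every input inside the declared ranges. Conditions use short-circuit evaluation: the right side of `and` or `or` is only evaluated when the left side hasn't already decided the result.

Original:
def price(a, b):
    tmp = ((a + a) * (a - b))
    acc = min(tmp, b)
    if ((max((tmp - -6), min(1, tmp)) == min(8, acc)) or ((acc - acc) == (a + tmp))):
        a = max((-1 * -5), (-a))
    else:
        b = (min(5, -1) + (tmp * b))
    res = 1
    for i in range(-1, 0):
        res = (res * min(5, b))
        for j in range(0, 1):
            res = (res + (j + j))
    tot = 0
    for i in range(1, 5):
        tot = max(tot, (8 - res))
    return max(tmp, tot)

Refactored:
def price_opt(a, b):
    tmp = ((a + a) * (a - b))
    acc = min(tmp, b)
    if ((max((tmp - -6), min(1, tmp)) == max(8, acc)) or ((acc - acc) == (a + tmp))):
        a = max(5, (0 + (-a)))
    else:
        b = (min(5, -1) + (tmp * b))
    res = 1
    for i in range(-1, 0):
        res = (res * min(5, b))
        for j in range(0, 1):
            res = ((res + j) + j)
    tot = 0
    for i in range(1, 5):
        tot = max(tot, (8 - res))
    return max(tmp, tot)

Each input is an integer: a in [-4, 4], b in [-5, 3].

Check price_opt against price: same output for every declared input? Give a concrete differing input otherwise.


Evaluate both at a=-1, b=0.
price: tmp=2, then acc=0, then ((max((tmp - -6), min(1, tmp)) == min(8, acc)) or ((acc - acc) == (a + tmp))) is false, then b=-1, then res=1, then (i=-1), then res=-1, then (j=0), then res=-1, then tot=0, then (i=1), then tot=9, then (i=2), then tot=9, then (i=3), then tot=9, then (i=4), then tot=9, then returns 9
price_opt: tmp=2, then acc=0, then ((max((tmp - -6), min(1, tmp)) == max(8, acc)) or ((acc - acc) == (a + tmp))) is true, then a=5, then res=1, then (i=-1), then res=0, then (j=0), then res=0, then tot=0, then (i=1), then tot=8, then (i=2), then tot=8, then (i=3), then tot=8, then (i=4), then tot=8, then returns 8
9 != 8, so the rewrite changes behavior.
verdict: not equivalent; witness: a=-1, b=0


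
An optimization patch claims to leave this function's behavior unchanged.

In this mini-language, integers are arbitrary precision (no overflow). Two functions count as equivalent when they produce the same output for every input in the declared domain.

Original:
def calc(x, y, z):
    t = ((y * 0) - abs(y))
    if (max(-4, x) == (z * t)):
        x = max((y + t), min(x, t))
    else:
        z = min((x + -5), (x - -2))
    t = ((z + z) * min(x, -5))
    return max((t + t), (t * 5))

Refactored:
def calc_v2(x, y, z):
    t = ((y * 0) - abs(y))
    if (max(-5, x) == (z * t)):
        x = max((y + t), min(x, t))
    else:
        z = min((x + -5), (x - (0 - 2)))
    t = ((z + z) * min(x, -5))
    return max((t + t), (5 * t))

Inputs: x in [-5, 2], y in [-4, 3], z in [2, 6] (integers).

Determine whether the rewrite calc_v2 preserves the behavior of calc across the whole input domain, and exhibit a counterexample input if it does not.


Run the pair on x=-5, y=-2, z=2.
calc: t = -2; (max(-4, x) == (z * t)) -> true; x = -4; t = -20; return -40
calc_v2: t = -2; (max(-5, x) == (z * t)) -> false; z = -10; t = 100; return 500
-40 against 500: the behavior changed.
verdict: not equivalent; witness: x=-5, y=-2, z=2


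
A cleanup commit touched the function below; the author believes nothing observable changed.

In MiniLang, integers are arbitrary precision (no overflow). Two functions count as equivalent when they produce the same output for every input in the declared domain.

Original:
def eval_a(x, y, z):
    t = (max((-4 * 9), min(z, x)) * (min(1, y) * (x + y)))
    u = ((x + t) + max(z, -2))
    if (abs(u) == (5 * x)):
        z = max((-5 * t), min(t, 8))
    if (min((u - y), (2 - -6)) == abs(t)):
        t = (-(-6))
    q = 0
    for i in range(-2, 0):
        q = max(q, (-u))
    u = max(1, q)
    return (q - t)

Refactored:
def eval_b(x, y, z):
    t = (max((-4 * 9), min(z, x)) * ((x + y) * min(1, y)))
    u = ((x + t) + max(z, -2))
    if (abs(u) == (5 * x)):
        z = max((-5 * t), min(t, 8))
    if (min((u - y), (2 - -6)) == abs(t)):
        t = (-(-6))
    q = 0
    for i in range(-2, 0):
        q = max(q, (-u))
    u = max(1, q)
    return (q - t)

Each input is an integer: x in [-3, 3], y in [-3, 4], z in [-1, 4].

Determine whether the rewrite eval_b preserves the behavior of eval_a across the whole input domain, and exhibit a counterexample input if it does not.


Although same computation, different form, 336/336 inputs agree.
verdict: equivalent


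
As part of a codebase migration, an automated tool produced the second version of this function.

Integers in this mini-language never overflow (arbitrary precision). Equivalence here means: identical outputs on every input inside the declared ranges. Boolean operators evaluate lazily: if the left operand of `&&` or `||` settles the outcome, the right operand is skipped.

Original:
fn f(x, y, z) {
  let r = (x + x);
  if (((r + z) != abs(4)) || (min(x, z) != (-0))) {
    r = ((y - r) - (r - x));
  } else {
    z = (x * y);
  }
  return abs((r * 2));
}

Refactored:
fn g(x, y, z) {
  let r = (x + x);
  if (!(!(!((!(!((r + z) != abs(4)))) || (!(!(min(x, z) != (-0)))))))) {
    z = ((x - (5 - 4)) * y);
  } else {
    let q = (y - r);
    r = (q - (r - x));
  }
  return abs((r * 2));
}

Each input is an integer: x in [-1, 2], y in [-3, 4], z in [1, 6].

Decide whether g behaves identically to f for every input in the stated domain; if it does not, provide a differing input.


The suspicious-looking change has no observable effect anywhere in the declared ranges.
Tracing x=2, y=-3, z=3: f: r=4, then (((r + z) != abs(4)) || (min(x, z) != (-0))) is true, then r=-9, then returns 18 | g: r=4, then (!(!(!((!(!((r + z) != abs(4)))) || (!(!(min(x, z) != (-0)))))))) is false, then q=-7, then r=-9, then returns 18 — matching result 18.
Across all 192 domain points the two functions coincide.
verdict: equivalent


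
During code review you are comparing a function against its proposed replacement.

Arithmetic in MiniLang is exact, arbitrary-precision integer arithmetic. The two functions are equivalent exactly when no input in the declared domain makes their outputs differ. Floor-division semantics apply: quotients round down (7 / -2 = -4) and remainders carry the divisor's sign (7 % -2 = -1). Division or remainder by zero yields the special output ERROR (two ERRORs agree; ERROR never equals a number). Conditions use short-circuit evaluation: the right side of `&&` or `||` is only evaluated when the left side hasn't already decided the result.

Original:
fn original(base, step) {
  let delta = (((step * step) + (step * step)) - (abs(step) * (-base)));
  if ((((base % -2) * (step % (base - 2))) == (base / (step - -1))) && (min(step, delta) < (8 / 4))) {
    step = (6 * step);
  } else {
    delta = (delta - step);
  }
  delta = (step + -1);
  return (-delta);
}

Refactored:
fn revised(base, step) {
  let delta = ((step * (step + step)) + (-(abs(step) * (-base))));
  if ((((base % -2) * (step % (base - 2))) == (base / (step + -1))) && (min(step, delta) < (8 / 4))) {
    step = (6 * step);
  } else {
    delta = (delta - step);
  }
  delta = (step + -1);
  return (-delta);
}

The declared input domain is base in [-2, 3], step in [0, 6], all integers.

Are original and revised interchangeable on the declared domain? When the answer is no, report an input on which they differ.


Consider the input base=-2, step=1.
original: delta becomes 0; next ((((base % -2) * (step % (base - 2))) == (base / (step - -1))) && (min(step, delta) < (8 / 4))) evaluates to false; next delta becomes -1; next delta becomes 0; next final value 0
revised: delta becomes 0; next hits division by zero so the output is ERROR
0 against ERROR: the behavior changed.
verdict: not equivalent; witness: base=-2, step=1


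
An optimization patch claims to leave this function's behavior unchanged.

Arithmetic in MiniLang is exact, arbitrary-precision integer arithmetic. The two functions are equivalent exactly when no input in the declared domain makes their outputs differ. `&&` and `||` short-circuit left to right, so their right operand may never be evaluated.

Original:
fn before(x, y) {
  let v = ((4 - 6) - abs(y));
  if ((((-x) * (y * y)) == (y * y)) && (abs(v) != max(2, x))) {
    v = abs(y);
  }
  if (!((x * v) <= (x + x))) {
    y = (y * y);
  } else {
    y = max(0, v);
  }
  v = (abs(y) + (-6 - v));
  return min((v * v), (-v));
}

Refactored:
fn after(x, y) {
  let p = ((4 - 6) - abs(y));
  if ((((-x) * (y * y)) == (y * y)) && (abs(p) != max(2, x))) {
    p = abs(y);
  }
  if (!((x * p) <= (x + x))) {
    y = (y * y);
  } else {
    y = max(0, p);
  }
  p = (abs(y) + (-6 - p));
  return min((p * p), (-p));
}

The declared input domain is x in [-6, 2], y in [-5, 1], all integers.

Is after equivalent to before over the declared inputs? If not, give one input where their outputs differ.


The two versions differ — the changes include local variable names differ.
One worked example (x=-1, y=-3) — before: v becomes -5; next ((((-x) * (y * y)) == (y * y)) && (abs(v) != max(2, x))) evaluates to true; next v becomes 3; next (!((x * v) <= (x + x))) evaluates to false; next y becomes 3; next v becomes -6; next final value 6; after: p becomes -5; next ((((-x) * (y * y)) == (y * y)) && (abs(p) != max(2, x))) evaluates to true; next p becomes 3; next (!((x * p) <= (x + x))) evaluates to false; next y becomes 3; next p becomes -6; next final value 6; agreement on 6.
Every one of the 63 inputs gives matching results.
verdict: equivalent


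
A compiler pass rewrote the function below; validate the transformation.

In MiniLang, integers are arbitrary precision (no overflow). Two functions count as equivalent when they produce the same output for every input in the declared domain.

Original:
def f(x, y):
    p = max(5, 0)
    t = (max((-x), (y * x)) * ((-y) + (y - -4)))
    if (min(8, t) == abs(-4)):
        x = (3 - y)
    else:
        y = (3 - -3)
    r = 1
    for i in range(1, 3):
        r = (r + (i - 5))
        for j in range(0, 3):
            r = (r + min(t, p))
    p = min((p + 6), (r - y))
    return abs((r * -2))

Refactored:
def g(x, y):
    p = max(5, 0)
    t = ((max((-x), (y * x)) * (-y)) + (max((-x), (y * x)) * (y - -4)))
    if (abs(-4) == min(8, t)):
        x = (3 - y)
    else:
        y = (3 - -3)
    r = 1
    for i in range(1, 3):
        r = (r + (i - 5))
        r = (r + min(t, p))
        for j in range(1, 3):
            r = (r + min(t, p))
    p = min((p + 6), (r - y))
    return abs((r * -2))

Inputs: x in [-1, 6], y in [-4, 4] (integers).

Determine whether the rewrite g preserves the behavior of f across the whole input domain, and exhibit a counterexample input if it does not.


Comparing the listings, the differences include: loop structure differs, min/max/abs usage differs, arithmetic usage differs, statement counts differ.
One worked example (x=-1, y=1) — f: p := 5 | t := 4 | (min(8, t) == abs(-4)): true | x := 2 | r := 1 | iter i=1: | r := -3 | iter j=0: | r := 1 | iter j=1: | r := 5 | iter j=2: | r := 9 | iter i=2: | r := 6 | iter j=0: | r := 10 | iter j=1: | r := 14 | iter j=2: | r := 18 | p := 11 | result 36; g: p := 5 | t := 4 | (abs(-4) == min(8, t)): true | x := 2 | r := 1 | iter i=1: | r := -3 | r := 1 | iter j=1: | r := 5 | iter j=2: | r := 9 | iter i=2: | r := 6 | r := 10 | iter j=1: | r := 14 | iter j=2: | r := 18 | p := 11 | result 36; agreement on 36.
Across all 72 domain points the two functions coincide.
verdict: equivalent


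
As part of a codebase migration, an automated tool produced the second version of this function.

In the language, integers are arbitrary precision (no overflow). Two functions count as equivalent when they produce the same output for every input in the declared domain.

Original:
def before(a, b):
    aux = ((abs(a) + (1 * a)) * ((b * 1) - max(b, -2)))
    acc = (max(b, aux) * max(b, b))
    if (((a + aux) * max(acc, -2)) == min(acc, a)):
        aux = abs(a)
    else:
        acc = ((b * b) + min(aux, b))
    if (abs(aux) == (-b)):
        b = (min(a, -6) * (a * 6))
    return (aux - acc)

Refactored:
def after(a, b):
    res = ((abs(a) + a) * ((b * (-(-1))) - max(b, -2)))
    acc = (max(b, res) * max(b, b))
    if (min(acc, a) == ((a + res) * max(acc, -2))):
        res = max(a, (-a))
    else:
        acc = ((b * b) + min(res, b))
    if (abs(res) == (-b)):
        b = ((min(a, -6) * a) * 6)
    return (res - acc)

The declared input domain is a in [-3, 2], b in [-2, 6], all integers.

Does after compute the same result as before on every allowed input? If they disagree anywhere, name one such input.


Reading the diff, among the changes: min/max/abs usage differs; and arithmetic usage differs; and constant usage differs; and local variable names differ.
As a probe, take a=-1, b=-2: before runs aux=0, then acc=0, then (((a + aux) * max(acc, -2)) == min(acc, a)) is false, then acc=2, then (abs(aux) == (-b)) is false, then returns -2; after runs res=0, then acc=0, then (min(acc, a) == ((a + res) * max(acc, -2))) is false, then acc=2, then (abs(res) == (-b)) is false, then returns -2; both end at -2.
An exhaustive pass over the 54 declared inputs shows identical outputs.
verdict: equivalent
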